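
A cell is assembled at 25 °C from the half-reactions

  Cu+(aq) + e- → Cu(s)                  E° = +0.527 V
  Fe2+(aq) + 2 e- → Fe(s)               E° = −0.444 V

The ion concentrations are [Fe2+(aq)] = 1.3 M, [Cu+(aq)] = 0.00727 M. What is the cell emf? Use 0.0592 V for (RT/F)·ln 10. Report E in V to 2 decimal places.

+0.84 V

Cu⁺/Cu is reduced (cathode, E° = +0.527 V) and Fe²⁺/Fe is oxidized (anode).
E°cell = +0.527 − (−0.444) = +0.971 V, with n = 2 electrons transferred.
For the overall reaction 2 Cu+(aq) + Fe(s) → 2 Cu(s) + Fe2+(aq), Q = [Fe2+(aq)] / [Cu+(aq)]^2 = 2.46×10^4, giving log Q = 4.391.
E = E° − (0.0592/n)·log Q = +0.971 − (0.0592/2)(4.391) = +0.84 V.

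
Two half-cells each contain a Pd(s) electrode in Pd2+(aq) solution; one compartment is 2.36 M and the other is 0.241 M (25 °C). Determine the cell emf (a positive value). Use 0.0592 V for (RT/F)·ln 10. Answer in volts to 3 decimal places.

For a concentration cell E°cell = 0, since both electrodes use the same couple.
The compartment with the higher Pd2+(aq) concentration (2.36 M) acts as the cathode; ions are reduced there and produced at the dilute (0.241 M) anode.
With n = 2, Ecell = −(0.0592/2)·log([dilute]/[conc]) = −(0.0592/2)·log(0.241/2.36) = +0.029 V.

0.029 V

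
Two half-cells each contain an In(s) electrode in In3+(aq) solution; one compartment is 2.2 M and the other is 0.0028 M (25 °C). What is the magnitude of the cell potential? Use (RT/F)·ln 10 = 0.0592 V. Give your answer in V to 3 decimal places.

0.057 V

For a concentration cell E°cell = 0, since both electrodes use the same couple.
The compartment with the higher In3+(aq) concentration (2.2 M) acts as the cathode; ions are reduced there and produced at the dilute (0.0028 M) anode.
With n = 3, Ecell = −(0.0592/3)·log([dilute]/[conc]) = −(0.0592/3)·log(0.0028/2.2) = +0.057 V.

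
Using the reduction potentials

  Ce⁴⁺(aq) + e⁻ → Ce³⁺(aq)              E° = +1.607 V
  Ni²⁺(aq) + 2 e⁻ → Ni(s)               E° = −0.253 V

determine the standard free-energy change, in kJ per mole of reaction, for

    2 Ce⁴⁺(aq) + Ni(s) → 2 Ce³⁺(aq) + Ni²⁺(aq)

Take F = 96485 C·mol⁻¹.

−359 kJ/mol

In the reaction as written Ce⁴⁺(aq) is reduced, so the Ce⁴⁺/Ce³⁺ couple is the cathode and Ni²⁺/Ni is the anode.
E°cell = +1.607 − (−0.253) = +1.860 V; balancing electrons gives n = 2.
ΔG° = −nFE°cell = −(2)(96485)(+1.860) J/mol = −359 kJ/mol.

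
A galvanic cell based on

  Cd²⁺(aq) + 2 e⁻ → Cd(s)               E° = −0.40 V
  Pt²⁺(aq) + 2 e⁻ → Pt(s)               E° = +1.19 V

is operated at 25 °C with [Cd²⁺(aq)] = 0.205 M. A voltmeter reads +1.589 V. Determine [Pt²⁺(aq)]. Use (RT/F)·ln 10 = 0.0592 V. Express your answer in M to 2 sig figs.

With Pt²⁺/Pt at the cathode and Cd²⁺/Cd at the anode, E°cell = +1.19 − (−0.40) = +1.59 V (n = 2).
Since E = E° − (0.0592/n)·log Q, log Q = n(E° − E)/0.0592 = 0.034.
The balanced reaction is Pt²⁺(aq) + Cd(s) → Pt(s) + Cd²⁺(aq), so Q = [Cd²⁺(aq)] / [Pt²⁺(aq)].
Substituting the known concentrations and solving, log [Pt²⁺(aq)] = −0.722 and [Pt²⁺(aq)] = 0.19 M.

0.19 M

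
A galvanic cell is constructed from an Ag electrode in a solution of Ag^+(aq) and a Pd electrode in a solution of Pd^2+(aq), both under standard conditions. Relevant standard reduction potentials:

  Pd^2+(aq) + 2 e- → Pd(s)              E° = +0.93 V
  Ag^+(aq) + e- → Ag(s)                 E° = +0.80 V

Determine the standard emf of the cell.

The Pd²⁺/Pd couple has the higher E°, so Pd ion is reduced (cathode) and Ag is oxidized (anode).
E°cell = E°(cathode) − E°(anode) = +0.93 − (+0.80) = +0.13 V.

+0.13 V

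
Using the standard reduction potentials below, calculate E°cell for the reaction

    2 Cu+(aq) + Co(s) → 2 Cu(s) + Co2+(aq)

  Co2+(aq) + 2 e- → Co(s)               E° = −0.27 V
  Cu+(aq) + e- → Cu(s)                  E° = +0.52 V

In the reaction as written, Cu+(aq) is reduced (cathode) and Co2+(aq) is produced by oxidation at the anode.
E°cell = E°(cathode) − E°(anode) = +0.52 − (−0.27) = +0.79 V.

+0.79 V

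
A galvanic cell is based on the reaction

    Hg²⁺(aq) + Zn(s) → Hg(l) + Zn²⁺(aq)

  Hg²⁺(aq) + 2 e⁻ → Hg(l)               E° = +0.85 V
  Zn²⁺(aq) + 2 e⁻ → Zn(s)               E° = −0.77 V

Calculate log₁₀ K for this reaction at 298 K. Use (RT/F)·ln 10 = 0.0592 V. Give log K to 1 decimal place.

log K = 54.7

The Hg²⁺/Hg couple is reduced (cathode); E°cell = +0.85 − (−0.77) = +1.62 V with n = 2.
At equilibrium E = 0, so log K = nE°cell / 0.0592 = (2)(+1.62) / 0.0592 = 54.7.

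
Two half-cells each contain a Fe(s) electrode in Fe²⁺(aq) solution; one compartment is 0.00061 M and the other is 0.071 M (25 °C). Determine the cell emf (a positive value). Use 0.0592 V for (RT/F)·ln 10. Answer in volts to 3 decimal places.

0.061 V

For a concentration cell E°cell = 0, since both electrodes use the same couple.
The compartment with the higher Fe²⁺(aq) concentration (0.071 M) acts as the cathode; ions are reduced there and produced at the dilute (0.00061 M) anode.
With n = 2, Ecell = −(0.0592/2)·log([dilute]/[conc]) = −(0.0592/2)·log(0.00061/0.071) = +0.061 V.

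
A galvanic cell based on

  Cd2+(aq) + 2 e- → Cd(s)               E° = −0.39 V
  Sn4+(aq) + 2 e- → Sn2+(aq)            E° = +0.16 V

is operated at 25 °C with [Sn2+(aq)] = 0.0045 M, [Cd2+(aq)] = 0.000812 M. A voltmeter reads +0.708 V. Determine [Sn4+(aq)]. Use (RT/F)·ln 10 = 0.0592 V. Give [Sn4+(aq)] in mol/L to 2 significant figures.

Sn⁴⁺/Sn²⁺ is the cathode (higher E°); E°cell = +0.16 − (−0.39) = +0.55 V with n = 2.
From the Nernst equation, log Q = n(E° − E)/0.0592 = 2·(+0.55 − (+0.708))/0.0592 = −5.338.
The balanced reaction is Sn4+(aq) + Cd(s) → Sn2+(aq) + Cd2+(aq), so Q = ([Sn2+(aq)]·[Cd2+(aq)]) / [Sn4+(aq)].
Isolating [Sn4+(aq)] in Q = 10^{−5.338} yields log [Sn4+(aq)] = −0.099, i.e. 0.80 M.

0.80 M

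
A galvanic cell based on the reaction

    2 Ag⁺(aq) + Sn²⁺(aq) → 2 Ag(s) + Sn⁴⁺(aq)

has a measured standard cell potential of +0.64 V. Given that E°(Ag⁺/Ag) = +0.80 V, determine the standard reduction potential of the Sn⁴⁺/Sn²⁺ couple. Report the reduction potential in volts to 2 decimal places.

+0.16 V

In the reaction as written the Ag⁺/Ag couple is reduced (cathode) and Sn⁴⁺/Sn²⁺ is oxidized (anode), so E°cell = E°(Ag⁺/Ag) − E°(Sn⁴⁺/Sn²⁺).
E°(Sn⁴⁺/Sn²⁺) = E°(cathode) − E°cell = +0.80 − (+0.64) = +0.16 V.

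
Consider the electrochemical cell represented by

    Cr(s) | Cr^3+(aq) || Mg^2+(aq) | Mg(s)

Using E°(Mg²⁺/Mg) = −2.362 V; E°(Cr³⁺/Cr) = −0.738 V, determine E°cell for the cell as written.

By convention the left-hand electrode in cell notation is the anode (oxidation) and the right-hand electrode is the cathode (reduction).
E°cell = E°(right) − E°(left) = −2.362 − (−0.738) = −1.624 V.
The negative sign shows that, as written, the cell would require an external voltage to drive the reaction.

−1.624 V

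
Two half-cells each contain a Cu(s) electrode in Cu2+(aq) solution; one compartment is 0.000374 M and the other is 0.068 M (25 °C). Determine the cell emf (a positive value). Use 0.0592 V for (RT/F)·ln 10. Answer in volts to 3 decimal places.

For a concentration cell E°cell = 0, since both electrodes use the same couple.
The compartment with the higher Cu2+(aq) concentration (0.068 M) acts as the cathode; ions are reduced there and produced at the dilute (0.000374 M) anode.
With n = 2, Ecell = −(0.0592/2)·log([dilute]/[conc]) = −(0.0592/2)·log(0.000374/0.068) = +0.067 V.

0.067 V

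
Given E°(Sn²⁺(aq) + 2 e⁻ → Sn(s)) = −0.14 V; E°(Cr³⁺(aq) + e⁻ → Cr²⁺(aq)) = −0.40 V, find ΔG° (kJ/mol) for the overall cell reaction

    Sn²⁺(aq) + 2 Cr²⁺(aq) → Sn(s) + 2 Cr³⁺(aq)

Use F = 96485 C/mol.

In the reaction as written Sn²⁺(aq) is reduced, so the Sn²⁺/Sn couple is the cathode and Cr³⁺/Cr²⁺ is the anode.
E°cell = −0.14 − (−0.40) = +0.26 V; balancing electrons gives n = 2.
ΔG° = −nFE°cell = −(2)(96485)(+0.26) J/mol = −50.2 kJ/mol.

−50.2 kJ/mol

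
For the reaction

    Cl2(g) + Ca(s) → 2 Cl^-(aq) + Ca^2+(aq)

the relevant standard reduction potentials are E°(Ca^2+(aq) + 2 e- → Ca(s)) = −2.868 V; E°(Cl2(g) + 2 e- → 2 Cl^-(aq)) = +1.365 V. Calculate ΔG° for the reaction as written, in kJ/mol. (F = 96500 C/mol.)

In the reaction as written Cl2(g) is reduced, so the Cl₂/Cl⁻ couple is the cathode and Ca²⁺/Ca is the anode.
E°cell = +1.365 − (−2.868) = +4.233 V; balancing electrons gives n = 2.
ΔG° = −nFE°cell = −(2)(96500)(+4.233) J/mol = −817 kJ/mol.

−817 kJ/mol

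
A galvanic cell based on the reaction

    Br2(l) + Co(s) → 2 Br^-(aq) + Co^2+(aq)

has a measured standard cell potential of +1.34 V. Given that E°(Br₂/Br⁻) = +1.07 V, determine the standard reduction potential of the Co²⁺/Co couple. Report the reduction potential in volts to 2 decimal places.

−0.27 V

In the reaction as written the Br₂/Br⁻ couple is reduced (cathode) and Co²⁺/Co is oxidized (anode), so E°cell = E°(Br₂/Br⁻) − E°(Co²⁺/Co).
E°(Co²⁺/Co) = E°(cathode) − E°cell = +1.07 − (+1.34) = −0.27 V.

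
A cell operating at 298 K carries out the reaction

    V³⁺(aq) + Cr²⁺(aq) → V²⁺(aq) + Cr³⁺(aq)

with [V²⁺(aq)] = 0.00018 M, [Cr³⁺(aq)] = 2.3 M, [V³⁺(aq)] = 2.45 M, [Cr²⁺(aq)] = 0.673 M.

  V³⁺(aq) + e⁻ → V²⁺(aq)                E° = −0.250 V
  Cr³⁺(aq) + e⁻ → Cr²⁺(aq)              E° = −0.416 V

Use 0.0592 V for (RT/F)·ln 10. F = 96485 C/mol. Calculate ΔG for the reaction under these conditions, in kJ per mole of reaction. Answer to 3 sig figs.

−36.6 kJ/mol

With V³⁺/V²⁺ reduced at the cathode, E°cell = −0.250 − (−0.416) = +0.166 V and n = 1.
Q = ([V²⁺(aq)]·[Cr³⁺(aq)]) / ([V³⁺(aq)]·[Cr²⁺(aq)]) = 0.000251, so log Q = −3.600 and E = +0.166 − (0.0592/1)(−3.600) = +0.3791 V.
Finally ΔG = −nFE = −(1)(96485 C/mol)(+0.3791 V) = −36.6 kJ/mol.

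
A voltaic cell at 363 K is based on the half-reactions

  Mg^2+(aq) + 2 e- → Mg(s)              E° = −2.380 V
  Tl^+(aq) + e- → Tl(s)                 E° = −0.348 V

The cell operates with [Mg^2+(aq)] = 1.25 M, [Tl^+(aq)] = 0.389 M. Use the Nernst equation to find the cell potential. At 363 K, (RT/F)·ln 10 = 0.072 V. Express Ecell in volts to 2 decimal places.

+2.00 V

The Tl⁺/Tl couple has the more positive E°, so it is the cathode; Mg²⁺/Mg is the anode.
E°cell = E°cat − E°an = −0.348 − (−2.380) = +2.032 V; n = 2.
Balancing gives 2 Tl^+(aq) + Mg(s) → 2 Tl(s) + Mg^2+(aq); hence Q = [Mg^2+(aq)] / [Tl^+(aq)]^2 = 8.26 (log Q = 0.917).
E = E° − (0.072/n)·log Q = +2.032 − (0.072/2)(0.917) = +2.00 V.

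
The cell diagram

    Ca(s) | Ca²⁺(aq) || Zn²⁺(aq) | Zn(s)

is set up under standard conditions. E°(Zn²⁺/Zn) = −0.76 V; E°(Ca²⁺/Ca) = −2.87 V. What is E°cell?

By convention the left-hand electrode in cell notation is the anode (oxidation) and the right-hand electrode is the cathode (reduction).
E°cell = E°(right) − E°(left) = −0.76 − (−2.87) = +2.11 V.

+2.11 V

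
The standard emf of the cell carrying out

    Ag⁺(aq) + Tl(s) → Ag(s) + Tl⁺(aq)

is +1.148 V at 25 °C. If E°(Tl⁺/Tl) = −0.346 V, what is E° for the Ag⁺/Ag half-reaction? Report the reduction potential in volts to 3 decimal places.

+0.802 V

In the reaction as written the Ag⁺/Ag couple is reduced (cathode) and Tl⁺/Tl is oxidized (anode), so E°cell = E°(Ag⁺/Ag) − E°(Tl⁺/Tl).
E°(Ag⁺/Ag) = E°cell + E°(anode) = +1.148 + (−0.346) = +0.802 V.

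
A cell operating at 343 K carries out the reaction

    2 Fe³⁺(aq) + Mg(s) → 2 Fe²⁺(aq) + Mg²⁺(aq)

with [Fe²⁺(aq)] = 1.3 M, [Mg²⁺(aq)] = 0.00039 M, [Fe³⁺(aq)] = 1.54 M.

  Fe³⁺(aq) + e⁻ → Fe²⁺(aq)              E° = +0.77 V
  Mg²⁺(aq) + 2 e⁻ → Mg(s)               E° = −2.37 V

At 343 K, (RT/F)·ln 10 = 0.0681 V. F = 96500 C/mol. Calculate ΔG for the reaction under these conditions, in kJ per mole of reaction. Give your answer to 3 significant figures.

−629 kJ/mol

With Fe³⁺/Fe²⁺ reduced at the cathode, E°cell = +0.77 − (−2.37) = +3.14 V and n = 2.
Q = ([Fe²⁺(aq)]^2·[Mg²⁺(aq)]) / [Fe³⁺(aq)]^2 = 0.000278, so log Q = −3.556 and E = +3.14 − (0.0681/2)(−3.556) = +3.2611 V.
Then ΔG = −nFE = −2 × 96500 × +3.2611 J/mol = −629 kJ/mol.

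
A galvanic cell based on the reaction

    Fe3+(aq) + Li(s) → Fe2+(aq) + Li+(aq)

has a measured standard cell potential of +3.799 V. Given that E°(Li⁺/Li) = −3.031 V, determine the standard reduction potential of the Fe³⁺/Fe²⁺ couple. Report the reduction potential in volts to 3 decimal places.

In the reaction as written the Fe³⁺/Fe²⁺ couple is reduced (cathode) and Li⁺/Li is oxidized (anode), so E°cell = E°(Fe³⁺/Fe²⁺) − E°(Li⁺/Li).
E°(Fe³⁺/Fe²⁺) = E°cell + E°(anode) = +3.799 + (−3.031) = +0.768 V.

+0.768 V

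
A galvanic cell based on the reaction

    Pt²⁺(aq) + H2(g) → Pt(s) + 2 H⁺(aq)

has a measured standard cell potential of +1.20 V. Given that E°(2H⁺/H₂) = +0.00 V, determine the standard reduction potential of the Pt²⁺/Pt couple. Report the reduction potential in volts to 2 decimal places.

+1.20 V

In the reaction as written the Pt²⁺/Pt couple is reduced (cathode) and 2H⁺/H₂ is oxidized (anode), so E°cell = E°(Pt²⁺/Pt) − E°(2H⁺/H₂).
E°(Pt²⁺/Pt) = E°cell + E°(anode) = +1.20 + (+0.00) = +1.20 V.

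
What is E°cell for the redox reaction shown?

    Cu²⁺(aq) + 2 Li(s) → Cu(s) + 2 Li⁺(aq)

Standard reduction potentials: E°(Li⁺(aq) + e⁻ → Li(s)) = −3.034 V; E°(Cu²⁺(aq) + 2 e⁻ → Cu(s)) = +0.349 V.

+3.383 V

In the reaction as written, Cu²⁺(aq) is reduced (cathode) and Li⁺(aq) is produced by oxidation at the anode.
E°cell = E°(cathode) − E°(anode) = +0.349 − (−3.034) = +3.383 V.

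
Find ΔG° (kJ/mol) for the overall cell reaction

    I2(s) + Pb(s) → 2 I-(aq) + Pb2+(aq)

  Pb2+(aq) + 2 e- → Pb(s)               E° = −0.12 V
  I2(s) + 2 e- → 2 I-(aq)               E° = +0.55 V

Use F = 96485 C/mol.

In the reaction as written I2(s) is reduced, so the I₂/I⁻ couple is the cathode and Pb²⁺/Pb is the anode.
E°cell = +0.55 − (−0.12) = +0.67 V; balancing electrons gives n = 2.
ΔG° = −nFE°cell = −(2)(96485)(+0.67) J/mol = −129 kJ/mol.

−129 kJ/mol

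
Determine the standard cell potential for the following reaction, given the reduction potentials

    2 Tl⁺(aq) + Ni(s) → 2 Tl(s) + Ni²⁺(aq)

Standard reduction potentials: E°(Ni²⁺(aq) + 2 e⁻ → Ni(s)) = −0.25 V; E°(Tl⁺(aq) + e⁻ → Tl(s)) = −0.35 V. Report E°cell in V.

In the reaction as written, Tl⁺(aq) is reduced (cathode) and Ni²⁺(aq) is produced by oxidation at the anode.
E°cell = E°(cathode) − E°(anode) = −0.35 − (−0.25) = −0.10 V.

−0.10 V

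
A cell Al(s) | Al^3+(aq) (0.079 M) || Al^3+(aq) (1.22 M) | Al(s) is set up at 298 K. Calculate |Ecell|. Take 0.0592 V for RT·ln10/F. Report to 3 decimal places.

0.023 V

For a concentration cell E°cell = 0, since both electrodes use the same couple.
The compartment with the higher Al^3+(aq) concentration (1.22 M) acts as the cathode; ions are reduced there and produced at the dilute (0.079 M) anode.
With n = 3, Ecell = −(0.0592/3)·log([dilute]/[conc]) = −(0.0592/3)·log(0.079/1.22) = +0.023 V.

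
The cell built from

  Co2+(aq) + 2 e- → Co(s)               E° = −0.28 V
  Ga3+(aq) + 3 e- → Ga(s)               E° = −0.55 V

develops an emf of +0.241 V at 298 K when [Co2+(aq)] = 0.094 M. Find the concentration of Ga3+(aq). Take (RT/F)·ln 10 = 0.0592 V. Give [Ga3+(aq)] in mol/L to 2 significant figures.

Co²⁺/Co is the cathode (higher E°); E°cell = −0.28 − (−0.55) = +0.27 V with n = 6.
From the Nernst equation, log Q = n(E° − E)/0.0592 = 6·(+0.27 − (+0.241))/0.0592 = 2.939.
The balanced reaction is 3 Co2+(aq) + 2 Ga(s) → 3 Co(s) + 2 Ga3+(aq), so Q = [Ga3+(aq)]^2 / [Co2+(aq)]^3.
Substituting the known concentrations and solving, log [Ga3+(aq)] = −0.071 and [Ga3+(aq)] = 0.85 M.

0.85 M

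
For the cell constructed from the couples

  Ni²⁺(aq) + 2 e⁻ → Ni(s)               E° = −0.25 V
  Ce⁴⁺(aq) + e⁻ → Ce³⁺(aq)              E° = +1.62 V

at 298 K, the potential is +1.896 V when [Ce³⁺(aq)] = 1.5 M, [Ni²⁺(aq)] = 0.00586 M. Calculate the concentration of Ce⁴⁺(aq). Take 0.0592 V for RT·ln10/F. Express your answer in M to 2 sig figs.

The Ce⁴⁺/Ce³⁺ couple has the larger reduction potential, so it is the cathode: E°cell = +1.62 − (−0.25) = +1.87 V and n = 2.
Rearranging E = E° − (0.0592/n)·log Q gives log Q = 2(+1.87 − (+1.896))/0.0592 = −0.878.
For 2 Ce⁴⁺(aq) + Ni(s) → 2 Ce³⁺(aq) + Ni²⁺(aq), the reaction quotient is Q = ([Ce³⁺(aq)]^2·[Ni²⁺(aq)]) / [Ce⁴⁺(aq)]^2.
Solving for the unknown gives log [Ce⁴⁺(aq)] = −0.501, so [Ce⁴⁺(aq)] ≈ 0.32 M.

0.32 M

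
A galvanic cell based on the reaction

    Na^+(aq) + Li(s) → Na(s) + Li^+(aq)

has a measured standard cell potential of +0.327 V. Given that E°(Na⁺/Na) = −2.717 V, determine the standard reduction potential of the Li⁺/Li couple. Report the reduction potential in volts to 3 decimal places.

−3.044 V

In the reaction as written the Na⁺/Na couple is reduced (cathode) and Li⁺/Li is oxidized (anode), so E°cell = E°(Na⁺/Na) − E°(Li⁺/Li).
E°(Li⁺/Li) = E°(cathode) − E°cell = −2.717 − (+0.327) = −3.044 V.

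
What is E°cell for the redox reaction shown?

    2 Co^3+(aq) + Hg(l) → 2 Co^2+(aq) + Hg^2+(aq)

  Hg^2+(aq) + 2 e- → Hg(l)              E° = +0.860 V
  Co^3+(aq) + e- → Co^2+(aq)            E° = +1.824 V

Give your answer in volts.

+0.964 V

Co^3+(aq) gains electrons, so the Co³⁺/Co²⁺ couple is the cathode; the Hg²⁺/Hg couple is the anode.
E°cell = E°(cathode) − E°(anode) = +1.824 − (+0.860) = +0.964 V.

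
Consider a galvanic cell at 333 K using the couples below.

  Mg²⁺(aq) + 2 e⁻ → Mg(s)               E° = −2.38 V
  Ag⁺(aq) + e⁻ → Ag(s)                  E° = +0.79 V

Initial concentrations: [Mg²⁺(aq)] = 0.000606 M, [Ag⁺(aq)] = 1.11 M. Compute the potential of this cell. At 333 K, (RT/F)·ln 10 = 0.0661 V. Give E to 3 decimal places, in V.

+3.279 V

Since E°(Ag⁺/Ag) > E°(Mg²⁺/Mg), Ag⁺/Ag serves as the cathode.
E°cell = E°cat − E°an = +0.79 − (−2.38) = +3.17 V; n = 2.
For the overall reaction 2 Ag⁺(aq) + Mg(s) → 2 Ag(s) + Mg²⁺(aq), Q = [Mg²⁺(aq)] / [Ag⁺(aq)]^2 = 0.000492, giving log Q = −3.308.
E = E° − (0.0661/n)·log Q = +3.17 − (0.0661/2)(−3.308) = +3.279 V.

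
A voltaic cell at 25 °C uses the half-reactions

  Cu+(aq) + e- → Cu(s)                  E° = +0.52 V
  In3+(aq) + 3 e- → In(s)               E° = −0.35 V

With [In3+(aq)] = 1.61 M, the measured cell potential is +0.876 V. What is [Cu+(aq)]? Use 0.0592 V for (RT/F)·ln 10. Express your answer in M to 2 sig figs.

1.5 M

Cu⁺/Cu is the cathode (higher E°); E°cell = +0.52 − (−0.35) = +0.87 V with n = 3.
Rearranging E = E° − (0.0592/n)·log Q gives log Q = 3(+0.87 − (+0.876))/0.0592 = −0.304.
For 3 Cu+(aq) + In(s) → 3 Cu(s) + In3+(aq), the reaction quotient is Q = [In3+(aq)] / [Cu+(aq)]^3.
Solving for the unknown gives log [Cu+(aq)] = 0.170, so [Cu+(aq)] ≈ 1.5 M.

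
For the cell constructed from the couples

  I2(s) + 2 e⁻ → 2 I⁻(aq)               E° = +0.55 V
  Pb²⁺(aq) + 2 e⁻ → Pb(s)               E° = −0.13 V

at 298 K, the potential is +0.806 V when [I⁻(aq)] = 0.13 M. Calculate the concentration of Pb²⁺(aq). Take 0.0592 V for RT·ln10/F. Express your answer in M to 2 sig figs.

0.0033 M

The I₂/I⁻ couple has the larger reduction potential, so it is the cathode: E°cell = +0.55 − (−0.13) = +0.68 V and n = 2.
From the Nernst equation, log Q = n(E° − E)/0.0592 = 2·(+0.68 − (+0.806))/0.0592 = −4.257.
Balancing electrons gives I2(s) + Pb(s) → 2 I⁻(aq) + Pb²⁺(aq); thus Q = [I⁻(aq)]^2·[Pb²⁺(aq)].
Isolating [Pb²⁺(aq)] in Q = 10^{−4.257} yields log [Pb²⁺(aq)] = −2.485, i.e. 0.0033 M.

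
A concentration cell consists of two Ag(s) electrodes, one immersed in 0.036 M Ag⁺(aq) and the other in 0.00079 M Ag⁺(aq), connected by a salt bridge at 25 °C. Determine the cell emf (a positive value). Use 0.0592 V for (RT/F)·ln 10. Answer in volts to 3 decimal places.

For a concentration cell E°cell = 0, since both electrodes use the same couple.
The compartment with the higher Ag⁺(aq) concentration (0.036 M) acts as the cathode; ions are reduced there and produced at the dilute (0.00079 M) anode.
With n = 1, Ecell = −(0.0592/1)·log([dilute]/[conc]) = −(0.0592/1)·log(0.00079/0.036) = +0.098 V.

0.098 V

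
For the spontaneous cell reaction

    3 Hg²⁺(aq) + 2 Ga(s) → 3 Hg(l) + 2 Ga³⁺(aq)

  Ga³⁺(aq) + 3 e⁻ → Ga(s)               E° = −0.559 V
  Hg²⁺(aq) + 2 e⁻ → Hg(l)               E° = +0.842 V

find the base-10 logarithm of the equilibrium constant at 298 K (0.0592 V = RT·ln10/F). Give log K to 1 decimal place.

log K = 142.0

The Hg²⁺/Hg couple is reduced (cathode); E°cell = +0.842 − (−0.559) = +1.401 V with n = 6.
At equilibrium E = 0, so log K = nE°cell / 0.0592 = (6)(+1.401) / 0.0592 = 142.0.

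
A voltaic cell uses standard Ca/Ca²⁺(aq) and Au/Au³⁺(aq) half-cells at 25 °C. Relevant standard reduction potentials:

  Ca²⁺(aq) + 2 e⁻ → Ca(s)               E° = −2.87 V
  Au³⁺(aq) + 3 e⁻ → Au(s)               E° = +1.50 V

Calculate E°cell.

Of the two couples in this cell, the one with the more positive reduction potential is reduced at the cathode: here that is Au³⁺/Au (+1.50 V); Ca²⁺/Ca (−2.87 V) is the anode.
E°cell = E°(cathode) − E°(anode) = +1.50 − (−2.87) = +4.37 V.

+4.37 V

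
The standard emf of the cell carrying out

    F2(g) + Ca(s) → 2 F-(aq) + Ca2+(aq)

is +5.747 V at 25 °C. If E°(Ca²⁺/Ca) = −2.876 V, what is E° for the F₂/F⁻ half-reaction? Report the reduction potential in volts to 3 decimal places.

In the reaction as written the F₂/F⁻ couple is reduced (cathode) and Ca²⁺/Ca is oxidized (anode), so E°cell = E°(F₂/F⁻) − E°(Ca²⁺/Ca).
E°(F₂/F⁻) = E°cell + E°(anode) = +5.747 + (−2.876) = +2.871 V.

+2.871 V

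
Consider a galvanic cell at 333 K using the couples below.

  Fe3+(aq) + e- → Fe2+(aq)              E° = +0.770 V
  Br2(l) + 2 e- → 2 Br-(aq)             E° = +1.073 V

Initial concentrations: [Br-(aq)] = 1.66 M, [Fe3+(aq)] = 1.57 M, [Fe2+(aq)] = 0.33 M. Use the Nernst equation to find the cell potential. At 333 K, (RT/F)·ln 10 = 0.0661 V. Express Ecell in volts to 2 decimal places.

The Br₂/Br⁻ couple has the more positive E°, so it is the cathode; Fe³⁺/Fe²⁺ is the anode.
E°cell = +1.073 − (+0.770) = +0.303 V, with n = 2 electrons transferred.
For the overall reaction Br2(l) + 2 Fe2+(aq) → 2 Br-(aq) + 2 Fe3+(aq), Q = ([Br-(aq)]^2·[Fe3+(aq)]^2) / [Fe2+(aq)]^2 = 62.4, giving log Q = 1.795.
Applying E = E° − (RT ln10/nF)·log Q gives +0.303 − (0.0661/2)(1.795) = +0.24 V.

+0.24 V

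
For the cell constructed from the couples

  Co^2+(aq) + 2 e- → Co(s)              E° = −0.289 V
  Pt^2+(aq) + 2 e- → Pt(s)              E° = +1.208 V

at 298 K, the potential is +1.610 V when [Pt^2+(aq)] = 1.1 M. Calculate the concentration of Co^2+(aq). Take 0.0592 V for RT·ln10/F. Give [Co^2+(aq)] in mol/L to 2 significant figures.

The Pt²⁺/Pt couple has the larger reduction potential, so it is the cathode: E°cell = +1.208 − (−0.289) = +1.497 V and n = 2.
Since E = E° − (0.0592/n)·log Q, log Q = n(E° − E)/0.0592 = −3.818.
Balancing electrons gives Pt^2+(aq) + Co(s) → Pt(s) + Co^2+(aq); thus Q = [Co^2+(aq)] / [Pt^2+(aq)].
Substituting the known concentrations and solving, log [Co^2+(aq)] = −3.777 and [Co^2+(aq)] = 0.00017 M.

0.00017 M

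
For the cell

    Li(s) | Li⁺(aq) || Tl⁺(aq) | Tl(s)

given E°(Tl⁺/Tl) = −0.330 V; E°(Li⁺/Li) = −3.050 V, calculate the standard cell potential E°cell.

+2.720 V

By convention the left-hand electrode in cell notation is the anode (oxidation) and the right-hand electrode is the cathode (reduction).
E°cell = E°(right) − E°(left) = −0.330 − (−3.050) = +2.720 V.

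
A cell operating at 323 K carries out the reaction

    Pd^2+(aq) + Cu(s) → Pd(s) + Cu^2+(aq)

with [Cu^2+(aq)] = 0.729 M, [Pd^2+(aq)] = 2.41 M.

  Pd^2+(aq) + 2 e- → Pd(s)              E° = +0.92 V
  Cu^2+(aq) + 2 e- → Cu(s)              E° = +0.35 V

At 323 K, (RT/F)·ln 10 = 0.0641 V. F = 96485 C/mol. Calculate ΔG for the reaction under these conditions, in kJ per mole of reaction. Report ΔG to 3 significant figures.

−113 kJ/mol

The standard cell potential is +0.92 − (+0.35) = +0.57 V, with n = 2 electrons in the balanced equation.
The reaction quotient is [Cu^2+(aq)] / [Pd^2+(aq)] = 0.302; by Nernst, E = +0.57 − (0.0641/2)(−0.519) = +0.5866 V.
Finally ΔG = −nFE = −(2)(96485 C/mol)(+0.5866 V) = −113 kJ/mol.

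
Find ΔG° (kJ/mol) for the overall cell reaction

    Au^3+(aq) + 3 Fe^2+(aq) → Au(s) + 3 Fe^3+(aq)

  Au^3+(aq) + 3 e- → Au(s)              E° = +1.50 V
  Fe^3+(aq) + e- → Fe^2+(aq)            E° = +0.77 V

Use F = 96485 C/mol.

−211 kJ/mol

In the reaction as written Au^3+(aq) is reduced, so the Au³⁺/Au couple is the cathode and Fe³⁺/Fe²⁺ is the anode.
E°cell = +1.50 − (+0.77) = +0.73 V; balancing electrons gives n = 3.
ΔG° = −nFE°cell = −(3)(96485)(+0.73) J/mol = −211 kJ/mol.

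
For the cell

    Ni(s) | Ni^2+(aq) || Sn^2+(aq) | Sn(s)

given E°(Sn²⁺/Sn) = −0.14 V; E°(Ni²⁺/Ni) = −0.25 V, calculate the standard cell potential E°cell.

+0.11 V

By convention the left-hand electrode in cell notation is the anode (oxidation) and the right-hand electrode is the cathode (reduction).
E°cell = E°(right) − E°(left) = −0.14 − (−0.25) = +0.11 V.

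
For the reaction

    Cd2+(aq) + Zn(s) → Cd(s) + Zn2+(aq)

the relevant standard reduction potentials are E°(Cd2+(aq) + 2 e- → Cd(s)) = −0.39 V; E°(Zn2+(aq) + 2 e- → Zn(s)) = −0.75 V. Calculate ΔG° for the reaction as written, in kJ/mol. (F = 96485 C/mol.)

In the reaction as written Cd2+(aq) is reduced, so the Cd²⁺/Cd couple is the cathode and Zn²⁺/Zn is the anode.
E°cell = −0.39 − (−0.75) = +0.36 V; balancing electrons gives n = 2.
ΔG° = −nFE°cell = −(2)(96485)(+0.36) J/mol = −69.5 kJ/mol.

−69.5 kJ/mol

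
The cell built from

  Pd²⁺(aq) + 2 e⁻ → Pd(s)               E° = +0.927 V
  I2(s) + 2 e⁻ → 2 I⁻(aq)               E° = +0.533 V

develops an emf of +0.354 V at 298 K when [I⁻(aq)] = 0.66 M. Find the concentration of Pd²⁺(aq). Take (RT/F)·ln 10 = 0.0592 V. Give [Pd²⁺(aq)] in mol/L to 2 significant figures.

The Pd²⁺/Pd couple has the larger reduction potential, so it is the cathode: E°cell = +0.927 − (+0.533) = +0.394 V and n = 2.
Since E = E° − (0.0592/n)·log Q, log Q = n(E° − E)/0.0592 = 1.351.
The balanced reaction is Pd²⁺(aq) + 2 I⁻(aq) → Pd(s) + I2(s), so Q = 1 / ([Pd²⁺(aq)]·[I⁻(aq)]^2).
Isolating [Pd²⁺(aq)] in Q = 10^{1.351} yields log [Pd²⁺(aq)] = −0.990, i.e. 0.10 M.

0.10 M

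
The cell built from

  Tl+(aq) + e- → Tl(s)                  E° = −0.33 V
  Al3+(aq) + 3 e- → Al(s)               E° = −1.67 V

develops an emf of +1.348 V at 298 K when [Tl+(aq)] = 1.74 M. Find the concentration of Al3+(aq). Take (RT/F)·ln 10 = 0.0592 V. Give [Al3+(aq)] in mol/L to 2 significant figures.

2.1 M

With Tl⁺/Tl at the cathode and Al³⁺/Al at the anode, E°cell = −0.33 − (−1.67) = +1.34 V (n = 3).
Since E = E° − (0.0592/n)·log Q, log Q = n(E° − E)/0.0592 = −0.405.
For 3 Tl+(aq) + Al(s) → 3 Tl(s) + Al3+(aq), the reaction quotient is Q = [Al3+(aq)] / [Tl+(aq)]^3.
Solving for the unknown gives log [Al3+(aq)] = 0.317, so [Al3+(aq)] ≈ 2.1 M.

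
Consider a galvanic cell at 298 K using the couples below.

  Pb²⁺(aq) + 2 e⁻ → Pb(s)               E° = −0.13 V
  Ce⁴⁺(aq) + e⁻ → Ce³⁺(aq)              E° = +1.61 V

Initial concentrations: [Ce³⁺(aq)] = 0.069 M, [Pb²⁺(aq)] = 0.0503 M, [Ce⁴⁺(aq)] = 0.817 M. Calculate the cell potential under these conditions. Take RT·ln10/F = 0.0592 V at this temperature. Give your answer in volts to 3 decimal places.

Ce⁴⁺/Ce³⁺ is reduced (cathode, E° = +1.61 V) and Pb²⁺/Pb is oxidized (anode).
The standard potential is +1.61 − (−0.13) = +1.74 V and the balanced reaction transfers n = 2 electrons.
For the overall reaction 2 Ce⁴⁺(aq) + Pb(s) → 2 Ce³⁺(aq) + Pb²⁺(aq), Q = ([Ce³⁺(aq)]^2·[Pb²⁺(aq)]) / [Ce⁴⁺(aq)]^2 = 0.000359, giving log Q = −3.445.
Applying E = E° − (RT ln10/nF)·log Q gives +1.74 − (0.0592/2)(−3.445) = +1.842 V.

+1.842 V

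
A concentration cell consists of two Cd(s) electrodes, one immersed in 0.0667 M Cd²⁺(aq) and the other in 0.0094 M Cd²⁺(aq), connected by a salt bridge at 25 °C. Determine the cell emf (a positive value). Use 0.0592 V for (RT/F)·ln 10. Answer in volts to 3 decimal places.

For a concentration cell E°cell = 0, since both electrodes use the same couple.
The compartment with the higher Cd²⁺(aq) concentration (0.0667 M) acts as the cathode; ions are reduced there and produced at the dilute (0.0094 M) anode.
With n = 2, Ecell = −(0.0592/2)·log([dilute]/[conc]) = −(0.0592/2)·log(0.0094/0.0667) = +0.025 V.

0.025 V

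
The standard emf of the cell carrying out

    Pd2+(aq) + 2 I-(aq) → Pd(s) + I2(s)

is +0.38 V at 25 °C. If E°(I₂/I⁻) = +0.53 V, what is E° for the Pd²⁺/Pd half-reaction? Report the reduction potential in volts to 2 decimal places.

+0.91 V

In the reaction as written the Pd²⁺/Pd couple is reduced (cathode) and I₂/I⁻ is oxidized (anode), so E°cell = E°(Pd²⁺/Pd) − E°(I₂/I⁻).
E°(Pd²⁺/Pd) = E°cell + E°(anode) = +0.38 + (+0.53) = +0.91 V.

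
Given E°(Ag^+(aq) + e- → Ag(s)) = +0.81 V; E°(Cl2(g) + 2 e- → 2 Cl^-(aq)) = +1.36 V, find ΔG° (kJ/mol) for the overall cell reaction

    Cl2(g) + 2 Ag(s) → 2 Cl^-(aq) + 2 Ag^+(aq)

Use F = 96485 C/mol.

In the reaction as written Cl2(g) is reduced, so the Cl₂/Cl⁻ couple is the cathode and Ag⁺/Ag is the anode.
E°cell = +1.36 − (+0.81) = +0.55 V; balancing electrons gives n = 2.
ΔG° = −nFE°cell = −(2)(96485)(+0.55) J/mol = −106 kJ/mol.

−106 kJ/mol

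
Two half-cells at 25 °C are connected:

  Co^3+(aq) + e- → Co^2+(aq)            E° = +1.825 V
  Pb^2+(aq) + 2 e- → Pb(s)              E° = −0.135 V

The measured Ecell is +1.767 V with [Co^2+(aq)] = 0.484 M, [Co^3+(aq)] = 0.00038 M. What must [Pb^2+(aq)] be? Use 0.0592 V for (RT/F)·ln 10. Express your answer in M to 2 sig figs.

2.0 M

Co³⁺/Co²⁺ is the cathode (higher E°); E°cell = +1.825 − (−0.135) = +1.960 V with n = 2.
From the Nernst equation, log Q = n(E° − E)/0.0592 = 2·(+1.960 − (+1.767))/0.0592 = 6.520.
For 2 Co^3+(aq) + Pb(s) → 2 Co^2+(aq) + Pb^2+(aq), the reaction quotient is Q = ([Co^2+(aq)]^2·[Pb^2+(aq)]) / [Co^3+(aq)]^2.
Solving for the unknown gives log [Pb^2+(aq)] = 0.310, so [Pb^2+(aq)] ≈ 2.0 M.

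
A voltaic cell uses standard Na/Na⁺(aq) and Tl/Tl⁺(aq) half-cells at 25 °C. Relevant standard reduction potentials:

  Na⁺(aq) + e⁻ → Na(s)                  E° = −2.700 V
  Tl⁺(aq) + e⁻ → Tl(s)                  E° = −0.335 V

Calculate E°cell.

Of the two couples in this cell, the one with the more positive reduction potential is reduced at the cathode: here that is Tl⁺/Tl (−0.335 V); Na⁺/Na (−2.700 V) is the anode.
E°cell = E°(cathode) − E°(anode) = −0.335 − (−2.700) = +2.365 V.

+2.365 V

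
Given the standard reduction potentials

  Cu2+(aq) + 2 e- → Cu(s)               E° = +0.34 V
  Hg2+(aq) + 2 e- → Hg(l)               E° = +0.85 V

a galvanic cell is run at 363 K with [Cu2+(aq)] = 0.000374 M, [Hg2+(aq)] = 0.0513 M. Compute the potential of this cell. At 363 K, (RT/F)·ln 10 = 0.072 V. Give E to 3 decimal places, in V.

+0.587 V

Since E°(Hg²⁺/Hg) > E°(Cu²⁺/Cu), Hg²⁺/Hg serves as the cathode.
E°cell = E°cat − E°an = +0.85 − (+0.34) = +0.51 V; n = 2.
For the overall reaction Hg2+(aq) + Cu(s) → Hg(l) + Cu2+(aq), Q = [Cu2+(aq)] / [Hg2+(aq)] = 0.00729, giving log Q = −2.137.
By the Nernst equation, E = +0.51 − (0.072/2)·(−2.137) = +0.587 V.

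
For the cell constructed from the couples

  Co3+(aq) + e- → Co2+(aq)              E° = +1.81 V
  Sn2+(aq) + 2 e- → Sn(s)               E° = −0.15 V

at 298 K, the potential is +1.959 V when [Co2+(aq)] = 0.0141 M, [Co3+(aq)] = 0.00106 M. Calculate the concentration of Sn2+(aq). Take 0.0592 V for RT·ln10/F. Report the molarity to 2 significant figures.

0.0061 M

Co³⁺/Co²⁺ is the cathode (higher E°); E°cell = +1.81 − (−0.15) = +1.96 V with n = 2.
Rearranging E = E° − (0.0592/n)·log Q gives log Q = 2(+1.96 − (+1.959))/0.0592 = 0.034.
Balancing electrons gives 2 Co3+(aq) + Sn(s) → 2 Co2+(aq) + Sn2+(aq); thus Q = ([Co2+(aq)]^2·[Sn2+(aq)]) / [Co3+(aq)]^2.
Substituting the known concentrations and solving, log [Sn2+(aq)] = −2.214 and [Sn2+(aq)] = 0.0061 M.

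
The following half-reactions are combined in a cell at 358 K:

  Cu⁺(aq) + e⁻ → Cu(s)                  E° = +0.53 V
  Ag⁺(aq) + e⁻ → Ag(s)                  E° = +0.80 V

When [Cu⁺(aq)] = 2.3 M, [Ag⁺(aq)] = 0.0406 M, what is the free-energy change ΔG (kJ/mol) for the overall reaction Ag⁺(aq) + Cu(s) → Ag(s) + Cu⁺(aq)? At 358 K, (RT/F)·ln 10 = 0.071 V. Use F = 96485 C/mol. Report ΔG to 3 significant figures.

−14.0 kJ/mol

E°cell = +0.80 − (+0.53) = +0.27 V; the balanced reaction transfers n = 1 electron.
Q = [Cu⁺(aq)] / [Ag⁺(aq)] = 56.7, so log Q = 1.753 and E = +0.27 − (0.071/1)(1.753) = +0.1455 V.
ΔG = −nFE = −(1)(96485)(+0.1455) J/mol = −14.0 kJ/mol.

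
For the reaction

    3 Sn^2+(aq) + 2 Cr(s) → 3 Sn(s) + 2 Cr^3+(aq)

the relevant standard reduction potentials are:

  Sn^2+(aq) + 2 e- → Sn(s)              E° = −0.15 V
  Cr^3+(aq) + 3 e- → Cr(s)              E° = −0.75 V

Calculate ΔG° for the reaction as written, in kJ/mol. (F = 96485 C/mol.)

−347 kJ/mol

In the reaction as written Sn^2+(aq) is reduced, so the Sn²⁺/Sn couple is the cathode and Cr³⁺/Cr is the anode.
E°cell = −0.15 − (−0.75) = +0.60 V; balancing electrons gives n = 6.
ΔG° = −nFE°cell = −(6)(96485)(+0.60) J/mol = −347 kJ/mol.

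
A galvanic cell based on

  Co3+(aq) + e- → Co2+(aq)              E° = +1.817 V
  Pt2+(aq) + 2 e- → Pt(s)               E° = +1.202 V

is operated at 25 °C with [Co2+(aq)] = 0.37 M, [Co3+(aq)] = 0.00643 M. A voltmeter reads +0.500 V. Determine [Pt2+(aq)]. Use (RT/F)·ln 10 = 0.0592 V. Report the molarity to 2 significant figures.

2.3 M

The Co³⁺/Co²⁺ couple has the larger reduction potential, so it is the cathode: E°cell = +1.817 − (+1.202) = +0.615 V and n = 2.
From the Nernst equation, log Q = n(E° − E)/0.0592 = 2·(+0.615 − (+0.500))/0.0592 = 3.885.
The balanced reaction is 2 Co3+(aq) + Pt(s) → 2 Co2+(aq) + Pt2+(aq), so Q = ([Co2+(aq)]^2·[Pt2+(aq)]) / [Co3+(aq)]^2.
Solving for the unknown gives log [Pt2+(aq)] = 0.365, so [Pt2+(aq)] ≈ 2.3 M.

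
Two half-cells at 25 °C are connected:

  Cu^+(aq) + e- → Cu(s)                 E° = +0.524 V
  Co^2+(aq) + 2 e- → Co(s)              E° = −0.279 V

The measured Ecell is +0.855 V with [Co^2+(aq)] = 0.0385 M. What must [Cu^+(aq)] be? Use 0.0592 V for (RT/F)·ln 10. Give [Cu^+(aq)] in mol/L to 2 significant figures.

Cu⁺/Cu is the cathode (higher E°); E°cell = +0.524 − (−0.279) = +0.803 V with n = 2.
From the Nernst equation, log Q = n(E° − E)/0.0592 = 2·(+0.803 − (+0.855))/0.0592 = −1.757.
The balanced reaction is 2 Cu^+(aq) + Co(s) → 2 Cu(s) + Co^2+(aq), so Q = [Co^2+(aq)] / [Cu^+(aq)]^2.
Substituting the known concentrations and solving, log [Cu^+(aq)] = 0.171 and [Cu^+(aq)] = 1.5 M.

1.5 M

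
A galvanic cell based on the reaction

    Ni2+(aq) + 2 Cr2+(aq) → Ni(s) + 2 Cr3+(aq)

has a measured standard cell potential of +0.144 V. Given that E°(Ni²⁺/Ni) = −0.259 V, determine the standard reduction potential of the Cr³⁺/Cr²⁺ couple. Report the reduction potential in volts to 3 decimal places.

In the reaction as written the Ni²⁺/Ni couple is reduced (cathode) and Cr³⁺/Cr²⁺ is oxidized (anode), so E°cell = E°(Ni²⁺/Ni) − E°(Cr³⁺/Cr²⁺).
E°(Cr³⁺/Cr²⁺) = E°(cathode) − E°cell = −0.259 − (+0.144) = −0.403 V.

−0.403 V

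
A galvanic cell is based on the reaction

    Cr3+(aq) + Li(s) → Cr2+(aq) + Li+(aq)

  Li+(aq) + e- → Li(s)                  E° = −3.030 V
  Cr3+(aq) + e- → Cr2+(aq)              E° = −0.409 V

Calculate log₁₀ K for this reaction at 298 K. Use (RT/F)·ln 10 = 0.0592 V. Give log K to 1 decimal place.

log K = 44.3

The Cr³⁺/Cr²⁺ couple is reduced (cathode); E°cell = −0.409 − (−3.030) = +2.621 V with n = 1.
At equilibrium E = 0, so log K = nE°cell / 0.0592 = (1)(+2.621) / 0.0592 = 44.3.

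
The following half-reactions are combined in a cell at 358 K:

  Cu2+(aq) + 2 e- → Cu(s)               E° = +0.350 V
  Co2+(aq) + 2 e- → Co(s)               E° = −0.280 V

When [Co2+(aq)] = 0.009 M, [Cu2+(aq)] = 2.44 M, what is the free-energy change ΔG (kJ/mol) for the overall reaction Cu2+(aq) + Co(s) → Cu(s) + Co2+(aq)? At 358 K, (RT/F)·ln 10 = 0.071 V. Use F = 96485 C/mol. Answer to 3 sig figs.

E°cell = +0.350 − (−0.280) = +0.630 V; the balanced reaction transfers n = 2 electrons.
Q = [Co2+(aq)] / [Cu2+(aq)] = 0.00369, so log Q = −2.433 and E = +0.630 − (0.071/2)(−2.433) = +0.7164 V.
Finally ΔG = −nFE = −(2)(96485 C/mol)(+0.7164 V) = −138 kJ/mol.

−138 kJ/mol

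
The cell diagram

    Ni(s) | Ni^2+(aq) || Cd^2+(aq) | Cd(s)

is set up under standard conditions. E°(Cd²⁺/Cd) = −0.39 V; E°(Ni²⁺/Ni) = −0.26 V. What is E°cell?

−0.13 V

By convention the left-hand electrode in cell notation is the anode (oxidation) and the right-hand electrode is the cathode (reduction).
E°cell = E°(right) − E°(left) = −0.39 − (−0.26) = −0.13 V.
The negative sign shows that, as written, the cell would require an external voltage to drive the reaction.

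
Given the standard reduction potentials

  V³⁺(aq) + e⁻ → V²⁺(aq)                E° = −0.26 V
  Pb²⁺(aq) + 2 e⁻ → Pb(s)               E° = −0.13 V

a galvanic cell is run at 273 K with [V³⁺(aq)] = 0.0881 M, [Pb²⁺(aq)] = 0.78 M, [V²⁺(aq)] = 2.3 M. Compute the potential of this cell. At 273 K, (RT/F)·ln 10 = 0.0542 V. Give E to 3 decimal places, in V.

+0.204 V

The Pb²⁺/Pb couple has the more positive E°, so it is the cathode; V³⁺/V²⁺ is the anode.
E°cell = −0.13 − (−0.26) = +0.13 V, with n = 2 electrons transferred.
Balancing gives Pb²⁺(aq) + 2 V²⁺(aq) → Pb(s) + 2 V³⁺(aq); hence Q = [V³⁺(aq)]^2 / ([Pb²⁺(aq)]·[V²⁺(aq)]^2) = 0.00188 (log Q = −2.726).
E = E° − (0.0542/n)·log Q = +0.13 − (0.0542/2)(−2.726) = +0.204 V.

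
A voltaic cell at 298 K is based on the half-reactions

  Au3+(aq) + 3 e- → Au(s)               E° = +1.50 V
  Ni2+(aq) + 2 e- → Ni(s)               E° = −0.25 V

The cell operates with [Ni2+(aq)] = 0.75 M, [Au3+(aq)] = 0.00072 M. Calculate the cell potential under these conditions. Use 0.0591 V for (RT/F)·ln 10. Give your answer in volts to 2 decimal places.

The Au³⁺/Au couple has the more positive E°, so it is the cathode; Ni²⁺/Ni is the anode.
The standard potential is +1.50 − (−0.25) = +1.75 V and the balanced reaction transfers n = 6 electrons.
For the overall reaction 2 Au3+(aq) + 3 Ni(s) → 2 Au(s) + 3 Ni2+(aq), Q = [Ni2+(aq)]^3 / [Au3+(aq)]^2 = 8.14×10^5, giving log Q = 5.911.
E = E° − (0.0591/n)·log Q = +1.75 − (0.0591/6)(5.911) = +1.69 V.

+1.69 V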